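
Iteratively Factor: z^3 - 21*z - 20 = (z - 5)*(z^2 + 5*z + 4) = (z - 5)*(z + 4)*(z + 1)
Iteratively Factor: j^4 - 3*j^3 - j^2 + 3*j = (j)*(j^3 - 3*j^2 - j + 3) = j*(j - 3)*(j^2 - 1) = j*(j - 3)*(j + 1)*(j - 1)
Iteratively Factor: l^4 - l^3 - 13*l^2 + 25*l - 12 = (l - 3)*(l^3 + 2*l^2 - 7*l + 4) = (l - 3)*(l - 1)*(l^2 + 3*l - 4) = (l - 3)*(l - 1)^2*(l + 4)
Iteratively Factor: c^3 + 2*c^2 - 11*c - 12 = (c - 3)*(c^2 + 5*c + 4) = (c - 3)*(c + 1)*(c + 4)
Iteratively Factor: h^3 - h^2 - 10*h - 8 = (h + 1)*(h^2 - 2*h - 8) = (h + 1)*(h + 2)*(h - 4)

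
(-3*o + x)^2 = 9*o^2 - 6*o*x + x^2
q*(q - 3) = q^2 - 3*q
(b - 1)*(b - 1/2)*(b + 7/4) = b^3 + b^2/4 - 17*b/8 + 7/8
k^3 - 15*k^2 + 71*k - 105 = (k - 7)*(k - 5)*(k - 3)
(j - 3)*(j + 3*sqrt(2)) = j^2 - 3*j + 3*sqrt(2)*j - 9*sqrt(2)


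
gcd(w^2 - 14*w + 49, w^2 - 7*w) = w - 7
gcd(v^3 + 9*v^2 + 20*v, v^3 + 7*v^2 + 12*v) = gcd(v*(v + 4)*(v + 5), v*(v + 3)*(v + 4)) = v^2 + 4*v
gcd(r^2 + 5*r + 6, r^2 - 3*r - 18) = r + 3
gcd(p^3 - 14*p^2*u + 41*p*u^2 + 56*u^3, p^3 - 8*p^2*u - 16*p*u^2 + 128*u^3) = p - 8*u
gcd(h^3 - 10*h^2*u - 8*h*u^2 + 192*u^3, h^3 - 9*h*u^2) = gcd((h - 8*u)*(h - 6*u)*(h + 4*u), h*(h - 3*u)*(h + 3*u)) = 1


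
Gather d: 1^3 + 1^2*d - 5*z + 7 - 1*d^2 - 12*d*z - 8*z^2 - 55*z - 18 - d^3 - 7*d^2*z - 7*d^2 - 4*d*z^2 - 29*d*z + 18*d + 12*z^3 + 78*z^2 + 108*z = -d^3 + d^2*(-7*z - 8) + d*(-4*z^2 - 41*z + 19) + 12*z^3 + 70*z^2 + 48*z - 10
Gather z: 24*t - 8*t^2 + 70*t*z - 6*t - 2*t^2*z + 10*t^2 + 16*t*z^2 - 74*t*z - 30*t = 2*t^2 + 16*t*z^2 - 12*t + z*(-2*t^2 - 4*t)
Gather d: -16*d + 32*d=16*d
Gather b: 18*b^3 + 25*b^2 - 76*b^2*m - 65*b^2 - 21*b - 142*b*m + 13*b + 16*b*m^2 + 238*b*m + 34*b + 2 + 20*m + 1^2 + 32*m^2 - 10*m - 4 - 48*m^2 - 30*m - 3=18*b^3 + b^2*(-76*m - 40) + b*(16*m^2 + 96*m + 26) - 16*m^2 - 20*m - 4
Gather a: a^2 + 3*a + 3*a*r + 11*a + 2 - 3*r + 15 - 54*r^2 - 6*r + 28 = a^2 + a*(3*r + 14) - 54*r^2 - 9*r + 45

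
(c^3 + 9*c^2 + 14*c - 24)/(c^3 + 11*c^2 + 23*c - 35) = (c^2 + 10*c + 24)/(c^2 + 12*c + 35)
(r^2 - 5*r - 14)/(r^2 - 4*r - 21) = (r + 2)/(r + 3)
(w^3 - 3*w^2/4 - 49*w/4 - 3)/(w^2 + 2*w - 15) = (4*w^3 - 3*w^2 - 49*w - 12)/(4*(w^2 + 2*w - 15))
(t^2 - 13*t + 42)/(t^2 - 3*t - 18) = (t - 7)/(t + 3)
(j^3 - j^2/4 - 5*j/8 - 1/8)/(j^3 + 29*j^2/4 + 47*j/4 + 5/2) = (2*j^2 - j - 1)/(2*(j^2 + 7*j + 10))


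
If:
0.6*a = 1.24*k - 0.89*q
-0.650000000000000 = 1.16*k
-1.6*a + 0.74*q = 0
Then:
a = -0.28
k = -0.56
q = -0.60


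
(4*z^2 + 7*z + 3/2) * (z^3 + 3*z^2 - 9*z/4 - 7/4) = 4*z^5 + 19*z^4 + 27*z^3/2 - 73*z^2/4 - 125*z/8 - 21/8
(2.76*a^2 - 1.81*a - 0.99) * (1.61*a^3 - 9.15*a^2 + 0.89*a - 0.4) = 4.4436*a^5 - 28.1681*a^4 + 17.424*a^3 + 6.3436*a^2 - 0.1571*a + 0.396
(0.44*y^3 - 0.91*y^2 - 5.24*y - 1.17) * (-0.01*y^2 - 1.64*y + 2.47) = -0.0044*y^5 - 0.7125*y^4 + 2.6316*y^3 + 6.3576*y^2 - 11.024*y - 2.8899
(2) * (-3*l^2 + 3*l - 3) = -6*l^2 + 6*l - 6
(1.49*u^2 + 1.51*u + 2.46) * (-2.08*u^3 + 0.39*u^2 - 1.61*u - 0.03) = -3.0992*u^5 - 2.5597*u^4 - 6.9268*u^3 - 1.5164*u^2 - 4.0059*u - 0.0738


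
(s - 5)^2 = s^2 - 10*s + 25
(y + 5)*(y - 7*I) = y^2 + 5*y - 7*I*y - 35*I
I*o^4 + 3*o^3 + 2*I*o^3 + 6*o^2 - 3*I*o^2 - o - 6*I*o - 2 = (o + 2)*(o - I)^2*(I*o + 1)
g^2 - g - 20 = (g - 5)*(g + 4)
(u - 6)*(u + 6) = u^2 - 36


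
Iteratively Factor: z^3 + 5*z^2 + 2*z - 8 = (z + 2)*(z^2 + 3*z - 4) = (z - 1)*(z + 2)*(z + 4)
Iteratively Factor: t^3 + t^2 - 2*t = (t - 1)*(t^2 + 2*t) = (t - 1)*(t + 2)*(t)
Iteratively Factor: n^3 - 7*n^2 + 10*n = (n - 5)*(n^2 - 2*n) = (n - 5)*(n - 2)*(n)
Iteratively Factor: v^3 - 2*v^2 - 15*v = (v - 5)*(v^2 + 3*v) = (v - 5)*(v + 3)*(v)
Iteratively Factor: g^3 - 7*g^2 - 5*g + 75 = (g + 3)*(g^2 - 10*g + 25) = (g - 5)*(g + 3)*(g - 5)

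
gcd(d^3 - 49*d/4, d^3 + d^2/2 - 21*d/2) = d^2 + 7*d/2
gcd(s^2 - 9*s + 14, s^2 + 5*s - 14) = s - 2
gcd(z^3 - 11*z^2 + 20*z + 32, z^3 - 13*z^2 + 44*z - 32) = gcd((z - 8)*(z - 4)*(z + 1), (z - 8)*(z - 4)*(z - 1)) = z^2 - 12*z + 32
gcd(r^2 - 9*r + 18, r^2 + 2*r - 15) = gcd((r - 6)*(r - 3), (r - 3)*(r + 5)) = r - 3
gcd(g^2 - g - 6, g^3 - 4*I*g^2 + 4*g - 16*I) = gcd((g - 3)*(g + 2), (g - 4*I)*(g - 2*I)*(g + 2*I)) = 1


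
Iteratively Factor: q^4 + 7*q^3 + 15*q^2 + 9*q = (q + 3)*(q^3 + 4*q^2 + 3*q) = (q + 1)*(q + 3)*(q^2 + 3*q) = q*(q + 1)*(q + 3)*(q + 3)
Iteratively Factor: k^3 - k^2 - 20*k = (k)*(k^2 - k - 20) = k*(k - 5)*(k + 4)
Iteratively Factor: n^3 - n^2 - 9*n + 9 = (n - 1)*(n^2 - 9) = (n - 3)*(n - 1)*(n + 3)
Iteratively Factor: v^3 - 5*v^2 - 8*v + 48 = (v - 4)*(v^2 - v - 12) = (v - 4)*(v + 3)*(v - 4)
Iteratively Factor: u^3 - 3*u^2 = (u)*(u^2 - 3*u) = u^2*(u - 3)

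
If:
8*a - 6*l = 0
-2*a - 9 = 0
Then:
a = -9/2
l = -6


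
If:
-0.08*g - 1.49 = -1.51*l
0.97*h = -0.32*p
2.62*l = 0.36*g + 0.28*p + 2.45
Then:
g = 0.611676646706587 - 1.26586826347305*p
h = -0.329896907216495*p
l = 1.01916167664671 - 0.067065868263473*p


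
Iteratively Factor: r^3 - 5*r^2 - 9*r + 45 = (r - 3)*(r^2 - 2*r - 15) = (r - 5)*(r - 3)*(r + 3)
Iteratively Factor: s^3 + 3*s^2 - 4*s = (s)*(s^2 + 3*s - 4) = s*(s + 4)*(s - 1)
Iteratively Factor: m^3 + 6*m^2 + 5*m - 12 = (m + 3)*(m^2 + 3*m - 4) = (m + 3)*(m + 4)*(m - 1)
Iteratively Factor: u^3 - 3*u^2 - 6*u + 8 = (u + 2)*(u^2 - 5*u + 4) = (u - 1)*(u + 2)*(u - 4)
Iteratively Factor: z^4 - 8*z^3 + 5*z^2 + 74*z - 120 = (z + 3)*(z^3 - 11*z^2 + 38*z - 40) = (z - 4)*(z + 3)*(z^2 - 7*z + 10) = (z - 5)*(z - 4)*(z + 3)*(z - 2)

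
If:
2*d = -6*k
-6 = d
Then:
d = -6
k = 2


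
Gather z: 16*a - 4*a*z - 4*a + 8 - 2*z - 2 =12*a + z*(-4*a - 2) + 6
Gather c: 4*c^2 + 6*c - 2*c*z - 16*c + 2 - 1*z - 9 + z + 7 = 4*c^2 + c*(-2*z - 10)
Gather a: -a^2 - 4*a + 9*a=-a^2 + 5*a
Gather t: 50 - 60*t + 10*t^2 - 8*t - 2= 10*t^2 - 68*t + 48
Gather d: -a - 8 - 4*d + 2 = -a - 4*d - 6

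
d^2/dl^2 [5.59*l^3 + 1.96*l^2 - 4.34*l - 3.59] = 33.54*l + 3.92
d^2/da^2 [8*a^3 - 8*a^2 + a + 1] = 48*a - 16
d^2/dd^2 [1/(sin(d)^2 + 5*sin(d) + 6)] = (-4*sin(d)^4 - 15*sin(d)^3 + 5*sin(d)^2 + 60*sin(d) + 38)/(sin(d)^2 + 5*sin(d) + 6)^3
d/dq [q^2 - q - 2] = 2*q - 1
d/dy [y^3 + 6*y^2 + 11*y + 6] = 3*y^2 + 12*y + 11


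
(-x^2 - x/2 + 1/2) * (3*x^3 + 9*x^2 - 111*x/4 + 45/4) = -3*x^5 - 21*x^4/2 + 99*x^3/4 + 57*x^2/8 - 39*x/2 + 45/8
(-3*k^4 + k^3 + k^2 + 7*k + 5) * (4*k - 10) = -12*k^5 + 34*k^4 - 6*k^3 + 18*k^2 - 50*k - 50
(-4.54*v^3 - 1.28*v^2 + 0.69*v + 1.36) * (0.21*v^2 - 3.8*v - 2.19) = -0.9534*v^5 + 16.9832*v^4 + 14.9515*v^3 + 0.4668*v^2 - 6.6791*v - 2.9784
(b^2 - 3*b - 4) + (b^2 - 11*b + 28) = 2*b^2 - 14*b + 24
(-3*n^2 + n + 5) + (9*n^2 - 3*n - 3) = 6*n^2 - 2*n + 2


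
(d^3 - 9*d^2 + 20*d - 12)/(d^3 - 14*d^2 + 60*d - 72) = (d - 1)/(d - 6)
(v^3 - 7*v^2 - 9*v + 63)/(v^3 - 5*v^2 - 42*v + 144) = (v^2 - 4*v - 21)/(v^2 - 2*v - 48)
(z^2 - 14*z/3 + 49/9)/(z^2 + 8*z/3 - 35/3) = (z - 7/3)/(z + 5)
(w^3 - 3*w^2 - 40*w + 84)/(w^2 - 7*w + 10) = (w^2 - w - 42)/(w - 5)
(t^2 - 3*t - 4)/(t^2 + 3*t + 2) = (t - 4)/(t + 2)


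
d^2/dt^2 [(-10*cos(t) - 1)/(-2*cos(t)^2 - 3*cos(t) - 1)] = (-360*sin(t)^4*cos(t) + 44*sin(t)^4 - 141*sin(t)^2 + 131*cos(t)/2 - 69*cos(3*t)/2 + 20*cos(5*t) + 51)/(-2*sin(t)^2 + 3*cos(t) + 3)^3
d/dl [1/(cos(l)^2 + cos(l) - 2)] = (2*cos(l) + 1)*sin(l)/(cos(l)^2 + cos(l) - 2)^2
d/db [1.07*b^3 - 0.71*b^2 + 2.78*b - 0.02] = 3.21*b^2 - 1.42*b + 2.78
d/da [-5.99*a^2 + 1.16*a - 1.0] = 1.16 - 11.98*a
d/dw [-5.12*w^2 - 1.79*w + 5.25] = -10.24*w - 1.79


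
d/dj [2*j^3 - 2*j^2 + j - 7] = 6*j^2 - 4*j + 1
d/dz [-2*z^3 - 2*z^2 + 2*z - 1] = -6*z^2 - 4*z + 2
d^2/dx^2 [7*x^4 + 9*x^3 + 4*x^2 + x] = 84*x^2 + 54*x + 8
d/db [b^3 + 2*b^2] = b*(3*b + 4)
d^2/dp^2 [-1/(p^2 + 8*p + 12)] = 2*(p^2 + 8*p - 4*(p + 4)^2 + 12)/(p^2 + 8*p + 12)^3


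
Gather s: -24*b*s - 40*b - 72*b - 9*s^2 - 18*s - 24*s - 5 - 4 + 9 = -112*b - 9*s^2 + s*(-24*b - 42)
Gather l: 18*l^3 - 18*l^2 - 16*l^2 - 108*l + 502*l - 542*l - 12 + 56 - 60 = 18*l^3 - 34*l^2 - 148*l - 16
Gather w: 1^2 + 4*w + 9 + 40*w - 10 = 44*w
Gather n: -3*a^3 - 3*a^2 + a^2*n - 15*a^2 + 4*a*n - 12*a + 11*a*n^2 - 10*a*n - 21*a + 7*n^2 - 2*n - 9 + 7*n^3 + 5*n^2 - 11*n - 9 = -3*a^3 - 18*a^2 - 33*a + 7*n^3 + n^2*(11*a + 12) + n*(a^2 - 6*a - 13) - 18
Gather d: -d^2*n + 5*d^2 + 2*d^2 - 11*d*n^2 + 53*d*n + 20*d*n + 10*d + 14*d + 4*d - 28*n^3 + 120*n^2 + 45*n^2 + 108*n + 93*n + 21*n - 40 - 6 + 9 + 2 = d^2*(7 - n) + d*(-11*n^2 + 73*n + 28) - 28*n^3 + 165*n^2 + 222*n - 35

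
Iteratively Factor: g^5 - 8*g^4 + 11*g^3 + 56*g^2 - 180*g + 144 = (g + 3)*(g^4 - 11*g^3 + 44*g^2 - 76*g + 48) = (g - 2)*(g + 3)*(g^3 - 9*g^2 + 26*g - 24) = (g - 4)*(g - 2)*(g + 3)*(g^2 - 5*g + 6) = (g - 4)*(g - 2)^2*(g + 3)*(g - 3)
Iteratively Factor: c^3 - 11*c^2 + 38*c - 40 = (c - 2)*(c^2 - 9*c + 20) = (c - 5)*(c - 2)*(c - 4)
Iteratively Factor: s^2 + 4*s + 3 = (s + 3)*(s + 1)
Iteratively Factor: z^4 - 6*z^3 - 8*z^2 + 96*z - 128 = (z - 2)*(z^3 - 4*z^2 - 16*z + 64) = (z - 4)*(z - 2)*(z^2 - 16) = (z - 4)^2*(z - 2)*(z + 4)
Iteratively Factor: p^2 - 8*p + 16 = (p - 4)*(p - 4)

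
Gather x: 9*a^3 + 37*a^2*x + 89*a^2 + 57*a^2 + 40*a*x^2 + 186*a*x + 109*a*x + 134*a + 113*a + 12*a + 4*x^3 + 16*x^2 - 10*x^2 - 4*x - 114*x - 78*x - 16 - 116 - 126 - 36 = 9*a^3 + 146*a^2 + 259*a + 4*x^3 + x^2*(40*a + 6) + x*(37*a^2 + 295*a - 196) - 294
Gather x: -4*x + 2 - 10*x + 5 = 7 - 14*x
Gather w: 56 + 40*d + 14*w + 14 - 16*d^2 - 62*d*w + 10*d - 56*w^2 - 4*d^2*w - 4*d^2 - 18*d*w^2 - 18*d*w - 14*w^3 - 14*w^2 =-20*d^2 + 50*d - 14*w^3 + w^2*(-18*d - 70) + w*(-4*d^2 - 80*d + 14) + 70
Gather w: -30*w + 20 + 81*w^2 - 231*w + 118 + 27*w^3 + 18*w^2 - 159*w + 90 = 27*w^3 + 99*w^2 - 420*w + 228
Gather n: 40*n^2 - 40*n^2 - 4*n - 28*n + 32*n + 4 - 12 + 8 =0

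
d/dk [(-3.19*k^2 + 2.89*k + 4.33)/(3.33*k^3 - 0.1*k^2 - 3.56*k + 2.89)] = (10.6227*k^4 - 19.2474*k^3 - 31.6113*k^2 - 17.5722*k + 23.7669)/(11.0889*k^6 - 0.666*k^5 - 23.6996*k^4 + 19.9594*k^3 + 12.0956*k^2 - 20.5768*k + 8.3521)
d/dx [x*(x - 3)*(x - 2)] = 3*x^2 - 10*x + 6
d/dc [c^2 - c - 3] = 2*c - 1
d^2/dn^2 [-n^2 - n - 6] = -2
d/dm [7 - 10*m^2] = -20*m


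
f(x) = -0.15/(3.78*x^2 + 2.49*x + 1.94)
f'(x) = -0.15*(-7.56*x - 2.49)/(3.78*x^2 + 2.49*x + 1.94)^2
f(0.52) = -0.04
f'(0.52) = 0.05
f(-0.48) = -0.09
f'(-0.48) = -0.07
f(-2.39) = -0.01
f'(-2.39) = -0.01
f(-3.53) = -0.00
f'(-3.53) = -0.00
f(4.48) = -0.00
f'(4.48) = 0.00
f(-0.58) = -0.08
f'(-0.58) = -0.09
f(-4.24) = -0.00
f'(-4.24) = -0.00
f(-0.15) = -0.09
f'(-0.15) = 0.07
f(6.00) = -0.00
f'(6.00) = 0.00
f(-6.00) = -0.00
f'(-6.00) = -0.00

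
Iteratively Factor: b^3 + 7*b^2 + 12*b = (b)*(b^2 + 7*b + 12) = b*(b + 4)*(b + 3)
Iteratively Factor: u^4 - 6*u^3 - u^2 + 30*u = (u - 5)*(u^3 - u^2 - 6*u) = (u - 5)*(u + 2)*(u^2 - 3*u) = u*(u - 5)*(u + 2)*(u - 3)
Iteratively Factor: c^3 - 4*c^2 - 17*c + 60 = (c + 4)*(c^2 - 8*c + 15) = (c - 5)*(c + 4)*(c - 3)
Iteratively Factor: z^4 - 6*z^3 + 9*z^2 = (z - 3)*(z^3 - 3*z^2) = z*(z - 3)*(z^2 - 3*z) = z*(z - 3)^2*(z)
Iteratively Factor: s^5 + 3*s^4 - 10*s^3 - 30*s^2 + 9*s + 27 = (s + 3)*(s^4 - 10*s^2 + 9) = (s - 3)*(s + 3)*(s^3 + 3*s^2 - s - 3) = (s - 3)*(s - 1)*(s + 3)*(s^2 + 4*s + 3) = (s - 3)*(s - 1)*(s + 3)^2*(s + 1)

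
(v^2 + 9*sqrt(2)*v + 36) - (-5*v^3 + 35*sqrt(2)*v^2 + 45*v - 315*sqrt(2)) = 5*v^3 - 35*sqrt(2)*v^2 + v^2 - 45*v + 9*sqrt(2)*v + 36 + 315*sqrt(2)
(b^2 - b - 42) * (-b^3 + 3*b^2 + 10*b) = -b^5 + 4*b^4 + 49*b^3 - 136*b^2 - 420*b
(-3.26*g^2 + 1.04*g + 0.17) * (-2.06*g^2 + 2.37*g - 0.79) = 6.7156*g^4 - 9.8686*g^3 + 4.69*g^2 - 0.4187*g - 0.1343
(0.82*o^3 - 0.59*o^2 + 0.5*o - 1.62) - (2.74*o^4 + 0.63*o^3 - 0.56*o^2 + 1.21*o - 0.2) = -2.74*o^4 + 0.19*o^3 - 0.0299999999999999*o^2 - 0.71*o - 1.42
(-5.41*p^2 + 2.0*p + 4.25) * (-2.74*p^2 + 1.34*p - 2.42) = 14.8234*p^4 - 12.7294*p^3 + 4.1272*p^2 + 0.855*p - 10.285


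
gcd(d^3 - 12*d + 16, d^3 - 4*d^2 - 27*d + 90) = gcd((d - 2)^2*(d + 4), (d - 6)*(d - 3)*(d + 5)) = 1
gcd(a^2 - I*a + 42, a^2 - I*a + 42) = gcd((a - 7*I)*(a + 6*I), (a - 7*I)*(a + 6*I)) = a^2 - I*a + 42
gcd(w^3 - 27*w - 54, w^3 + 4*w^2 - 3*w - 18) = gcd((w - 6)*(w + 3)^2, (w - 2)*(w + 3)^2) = w^2 + 6*w + 9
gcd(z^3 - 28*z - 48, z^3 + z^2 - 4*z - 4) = z + 2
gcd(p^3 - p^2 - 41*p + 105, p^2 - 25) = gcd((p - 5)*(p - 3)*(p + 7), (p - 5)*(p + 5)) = p - 5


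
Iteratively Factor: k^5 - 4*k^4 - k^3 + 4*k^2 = (k)*(k^4 - 4*k^3 - k^2 + 4*k) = k*(k - 4)*(k^3 - k) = k*(k - 4)*(k + 1)*(k^2 - k) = k*(k - 4)*(k - 1)*(k + 1)*(k)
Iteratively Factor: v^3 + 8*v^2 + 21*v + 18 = (v + 2)*(v^2 + 6*v + 9) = (v + 2)*(v + 3)*(v + 3)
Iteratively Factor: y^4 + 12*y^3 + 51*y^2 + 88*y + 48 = (y + 3)*(y^3 + 9*y^2 + 24*y + 16) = (y + 3)*(y + 4)*(y^2 + 5*y + 4) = (y + 1)*(y + 3)*(y + 4)*(y + 4)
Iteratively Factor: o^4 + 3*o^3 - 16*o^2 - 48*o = (o - 4)*(o^3 + 7*o^2 + 12*o) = (o - 4)*(o + 4)*(o^2 + 3*o) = o*(o - 4)*(o + 4)*(o + 3)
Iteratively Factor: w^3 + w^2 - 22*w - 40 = (w - 5)*(w^2 + 6*w + 8) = (w - 5)*(w + 4)*(w + 2)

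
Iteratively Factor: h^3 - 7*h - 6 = (h + 2)*(h^2 - 2*h - 3) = (h + 1)*(h + 2)*(h - 3)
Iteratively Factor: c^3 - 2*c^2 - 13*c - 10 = (c + 2)*(c^2 - 4*c - 5) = (c - 5)*(c + 2)*(c + 1)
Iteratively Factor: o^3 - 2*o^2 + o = (o - 1)*(o^2 - o) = o*(o - 1)*(o - 1)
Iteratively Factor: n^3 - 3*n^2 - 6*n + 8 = (n - 1)*(n^2 - 2*n - 8) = (n - 4)*(n - 1)*(n + 2)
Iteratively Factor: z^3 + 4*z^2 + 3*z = (z + 1)*(z^2 + 3*z) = z*(z + 1)*(z + 3)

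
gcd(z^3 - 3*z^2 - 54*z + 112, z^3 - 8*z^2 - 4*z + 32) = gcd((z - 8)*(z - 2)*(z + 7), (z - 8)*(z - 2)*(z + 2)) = z^2 - 10*z + 16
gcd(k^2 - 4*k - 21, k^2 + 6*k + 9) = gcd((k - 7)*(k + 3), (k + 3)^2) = k + 3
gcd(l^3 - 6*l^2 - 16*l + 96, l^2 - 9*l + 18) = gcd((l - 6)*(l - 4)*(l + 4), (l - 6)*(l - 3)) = l - 6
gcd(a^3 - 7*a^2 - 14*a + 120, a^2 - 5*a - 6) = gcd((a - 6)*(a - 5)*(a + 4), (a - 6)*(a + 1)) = a - 6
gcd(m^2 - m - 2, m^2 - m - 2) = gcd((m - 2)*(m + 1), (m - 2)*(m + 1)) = m^2 - m - 2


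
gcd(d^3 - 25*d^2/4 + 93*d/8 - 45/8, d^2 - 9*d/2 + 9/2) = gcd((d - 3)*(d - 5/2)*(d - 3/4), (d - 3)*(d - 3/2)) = d - 3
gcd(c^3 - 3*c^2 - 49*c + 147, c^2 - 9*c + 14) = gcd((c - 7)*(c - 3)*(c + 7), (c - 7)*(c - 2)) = c - 7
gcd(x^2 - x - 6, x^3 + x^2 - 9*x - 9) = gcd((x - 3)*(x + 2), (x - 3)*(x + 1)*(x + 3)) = x - 3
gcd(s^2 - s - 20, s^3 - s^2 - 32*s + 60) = s - 5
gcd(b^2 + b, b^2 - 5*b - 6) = b + 1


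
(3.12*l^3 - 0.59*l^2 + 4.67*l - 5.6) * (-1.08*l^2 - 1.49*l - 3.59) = -3.3696*l^5 - 4.0116*l^4 - 15.3653*l^3 + 1.2078*l^2 - 8.4213*l + 20.104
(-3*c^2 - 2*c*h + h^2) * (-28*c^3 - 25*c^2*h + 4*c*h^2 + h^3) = 84*c^5 + 131*c^4*h + 10*c^3*h^2 - 36*c^2*h^3 + 2*c*h^4 + h^5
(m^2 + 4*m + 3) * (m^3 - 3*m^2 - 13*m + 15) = m^5 + m^4 - 22*m^3 - 46*m^2 + 21*m + 45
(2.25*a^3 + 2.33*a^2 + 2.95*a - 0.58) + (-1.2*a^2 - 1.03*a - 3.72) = 2.25*a^3 + 1.13*a^2 + 1.92*a - 4.3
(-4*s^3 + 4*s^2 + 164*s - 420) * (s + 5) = -4*s^4 - 16*s^3 + 184*s^2 + 400*s - 2100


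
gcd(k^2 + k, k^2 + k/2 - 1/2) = k + 1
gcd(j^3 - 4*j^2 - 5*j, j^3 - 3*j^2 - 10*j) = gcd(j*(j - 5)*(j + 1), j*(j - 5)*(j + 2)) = j^2 - 5*j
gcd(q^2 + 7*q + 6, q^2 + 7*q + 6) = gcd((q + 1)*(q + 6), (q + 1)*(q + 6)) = q^2 + 7*q + 6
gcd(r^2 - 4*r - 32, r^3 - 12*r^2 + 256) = r^2 - 4*r - 32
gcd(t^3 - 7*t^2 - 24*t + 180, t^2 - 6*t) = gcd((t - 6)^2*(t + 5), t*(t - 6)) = t - 6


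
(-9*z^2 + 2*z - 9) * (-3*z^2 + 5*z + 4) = 27*z^4 - 51*z^3 + z^2 - 37*z - 36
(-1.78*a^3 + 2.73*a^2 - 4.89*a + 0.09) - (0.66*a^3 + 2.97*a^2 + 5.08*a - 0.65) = -2.44*a^3 - 0.24*a^2 - 9.97*a + 0.74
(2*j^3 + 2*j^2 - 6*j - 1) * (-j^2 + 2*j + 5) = -2*j^5 + 2*j^4 + 20*j^3 - j^2 - 32*j - 5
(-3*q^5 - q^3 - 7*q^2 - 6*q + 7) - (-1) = -3*q^5 - q^3 - 7*q^2 - 6*q + 8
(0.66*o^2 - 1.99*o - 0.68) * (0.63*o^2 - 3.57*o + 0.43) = 0.4158*o^4 - 3.6099*o^3 + 6.9597*o^2 + 1.5719*o - 0.2924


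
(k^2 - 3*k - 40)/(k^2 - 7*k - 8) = (k + 5)/(k + 1)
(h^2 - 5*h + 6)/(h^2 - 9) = (h - 2)/(h + 3)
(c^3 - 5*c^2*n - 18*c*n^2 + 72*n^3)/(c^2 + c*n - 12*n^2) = c - 6*n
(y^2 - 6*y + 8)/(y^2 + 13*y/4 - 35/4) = 4*(y^2 - 6*y + 8)/(4*y^2 + 13*y - 35)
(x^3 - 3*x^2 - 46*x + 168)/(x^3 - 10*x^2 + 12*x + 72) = (x^2 + 3*x - 28)/(x^2 - 4*x - 12)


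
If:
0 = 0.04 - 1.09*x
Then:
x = 0.04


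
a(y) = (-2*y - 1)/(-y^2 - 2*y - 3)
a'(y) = (-2*y - 1)*(2*y + 2)/(-y^2 - 2*y - 3)^2 - 2/(-y^2 - 2*y - 3)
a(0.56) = 0.48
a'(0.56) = 0.11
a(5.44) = 0.27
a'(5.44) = -0.03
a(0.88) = 0.50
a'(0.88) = 0.02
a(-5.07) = -0.49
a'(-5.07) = -0.11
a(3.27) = 0.37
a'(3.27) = -0.06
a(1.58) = 0.48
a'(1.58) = -0.06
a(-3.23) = -0.78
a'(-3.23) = -0.21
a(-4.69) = -0.54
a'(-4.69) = -0.13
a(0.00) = 0.33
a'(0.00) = 0.44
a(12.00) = 0.15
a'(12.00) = -0.01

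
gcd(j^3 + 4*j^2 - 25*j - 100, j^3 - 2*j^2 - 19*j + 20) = j^2 - j - 20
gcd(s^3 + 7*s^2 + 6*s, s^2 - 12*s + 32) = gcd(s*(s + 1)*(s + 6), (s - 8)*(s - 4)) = 1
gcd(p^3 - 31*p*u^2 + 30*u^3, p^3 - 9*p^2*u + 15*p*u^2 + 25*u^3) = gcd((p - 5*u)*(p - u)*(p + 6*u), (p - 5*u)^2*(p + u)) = p - 5*u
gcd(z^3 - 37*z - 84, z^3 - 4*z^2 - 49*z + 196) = z - 7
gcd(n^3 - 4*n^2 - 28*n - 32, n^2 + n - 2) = n + 2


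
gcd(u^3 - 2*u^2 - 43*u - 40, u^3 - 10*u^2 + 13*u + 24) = u^2 - 7*u - 8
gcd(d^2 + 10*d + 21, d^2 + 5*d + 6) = d + 3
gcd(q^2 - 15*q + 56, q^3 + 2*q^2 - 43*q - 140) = q - 7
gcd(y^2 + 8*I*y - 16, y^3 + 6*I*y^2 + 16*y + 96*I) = y + 4*I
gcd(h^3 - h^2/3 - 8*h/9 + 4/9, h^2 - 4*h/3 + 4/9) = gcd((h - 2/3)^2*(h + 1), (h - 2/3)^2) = h^2 - 4*h/3 + 4/9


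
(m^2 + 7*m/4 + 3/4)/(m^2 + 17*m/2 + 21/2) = (4*m^2 + 7*m + 3)/(2*(2*m^2 + 17*m + 21))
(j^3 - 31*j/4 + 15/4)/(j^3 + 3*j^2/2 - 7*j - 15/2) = (j - 1/2)/(j + 1)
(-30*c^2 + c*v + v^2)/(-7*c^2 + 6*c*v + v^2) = (-30*c^2 + c*v + v^2)/(-7*c^2 + 6*c*v + v^2)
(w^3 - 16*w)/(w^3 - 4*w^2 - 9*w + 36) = w*(w + 4)/(w^2 - 9)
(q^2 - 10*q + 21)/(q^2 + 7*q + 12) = (q^2 - 10*q + 21)/(q^2 + 7*q + 12)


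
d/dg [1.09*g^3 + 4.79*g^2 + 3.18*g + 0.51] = 3.27*g^2 + 9.58*g + 3.18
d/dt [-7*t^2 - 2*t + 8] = -14*t - 2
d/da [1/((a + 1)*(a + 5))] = 2*(-a - 3)/(a^4 + 12*a^3 + 46*a^2 + 60*a + 25)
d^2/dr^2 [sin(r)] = -sin(r)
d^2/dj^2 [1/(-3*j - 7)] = -18/(3*j + 7)^3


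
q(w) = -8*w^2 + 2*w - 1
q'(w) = 2 - 16*w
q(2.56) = -48.31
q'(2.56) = -38.96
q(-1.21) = -15.13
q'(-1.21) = 21.36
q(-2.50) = -56.00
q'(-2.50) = 42.00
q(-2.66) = -62.92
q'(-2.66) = 44.56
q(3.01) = -67.46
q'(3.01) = -46.16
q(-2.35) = -49.88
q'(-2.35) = 39.60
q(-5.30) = -236.32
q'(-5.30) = 86.80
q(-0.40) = -3.08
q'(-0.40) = 8.40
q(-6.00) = -301.00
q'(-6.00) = 98.00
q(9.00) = -631.00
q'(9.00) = -142.00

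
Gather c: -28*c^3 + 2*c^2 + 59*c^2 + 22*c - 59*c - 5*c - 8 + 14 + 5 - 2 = -28*c^3 + 61*c^2 - 42*c + 9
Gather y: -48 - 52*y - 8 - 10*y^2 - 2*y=-10*y^2 - 54*y - 56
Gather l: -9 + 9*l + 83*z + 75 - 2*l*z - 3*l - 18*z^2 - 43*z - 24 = l*(6 - 2*z) - 18*z^2 + 40*z + 42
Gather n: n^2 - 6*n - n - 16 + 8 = n^2 - 7*n - 8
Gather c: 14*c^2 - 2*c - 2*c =14*c^2 - 4*c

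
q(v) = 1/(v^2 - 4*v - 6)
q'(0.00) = 0.11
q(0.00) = -0.17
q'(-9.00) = 0.00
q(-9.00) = 0.01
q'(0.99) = 0.03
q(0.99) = -0.11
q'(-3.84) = 0.02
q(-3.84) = 0.04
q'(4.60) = -0.50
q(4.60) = -0.31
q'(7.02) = -0.04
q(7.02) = 0.07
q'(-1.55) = 1.05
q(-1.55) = 0.38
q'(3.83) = -0.08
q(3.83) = -0.15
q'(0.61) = 0.04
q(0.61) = -0.12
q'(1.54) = 0.01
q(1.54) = -0.10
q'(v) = (4 - 2*v)/(v^2 - 4*v - 6)^2 = 2*(2 - v)/(-v^2 + 4*v + 6)^2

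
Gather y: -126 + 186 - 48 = 12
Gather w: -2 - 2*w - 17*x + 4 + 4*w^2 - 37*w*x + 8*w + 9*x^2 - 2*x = 4*w^2 + w*(6 - 37*x) + 9*x^2 - 19*x + 2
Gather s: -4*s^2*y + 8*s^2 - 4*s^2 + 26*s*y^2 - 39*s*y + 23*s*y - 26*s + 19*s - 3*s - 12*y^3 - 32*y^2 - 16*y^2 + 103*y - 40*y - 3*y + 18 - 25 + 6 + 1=s^2*(4 - 4*y) + s*(26*y^2 - 16*y - 10) - 12*y^3 - 48*y^2 + 60*y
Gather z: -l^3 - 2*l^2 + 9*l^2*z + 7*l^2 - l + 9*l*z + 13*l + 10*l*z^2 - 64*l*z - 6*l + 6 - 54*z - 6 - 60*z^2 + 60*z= -l^3 + 5*l^2 + 6*l + z^2*(10*l - 60) + z*(9*l^2 - 55*l + 6)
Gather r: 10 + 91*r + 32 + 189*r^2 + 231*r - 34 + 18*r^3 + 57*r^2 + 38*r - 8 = 18*r^3 + 246*r^2 + 360*r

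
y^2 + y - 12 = (y - 3)*(y + 4)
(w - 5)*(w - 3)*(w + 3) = w^3 - 5*w^2 - 9*w + 45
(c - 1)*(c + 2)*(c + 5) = c^3 + 6*c^2 + 3*c - 10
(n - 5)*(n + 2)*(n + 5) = n^3 + 2*n^2 - 25*n - 50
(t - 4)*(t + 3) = t^2 - t - 12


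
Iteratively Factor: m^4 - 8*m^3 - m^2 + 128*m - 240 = (m - 5)*(m^3 - 3*m^2 - 16*m + 48) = (m - 5)*(m - 4)*(m^2 + m - 12) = (m - 5)*(m - 4)*(m - 3)*(m + 4)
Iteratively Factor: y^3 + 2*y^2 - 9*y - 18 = (y - 3)*(y^2 + 5*y + 6) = (y - 3)*(y + 2)*(y + 3)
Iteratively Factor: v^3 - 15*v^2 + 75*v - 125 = (v - 5)*(v^2 - 10*v + 25) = (v - 5)^2*(v - 5)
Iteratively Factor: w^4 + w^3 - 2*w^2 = (w)*(w^3 + w^2 - 2*w) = w*(w + 2)*(w^2 - w) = w^2*(w + 2)*(w - 1)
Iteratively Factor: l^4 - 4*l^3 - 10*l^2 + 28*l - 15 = (l - 5)*(l^3 + l^2 - 5*l + 3) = (l - 5)*(l + 3)*(l^2 - 2*l + 1) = (l - 5)*(l - 1)*(l + 3)*(l - 1)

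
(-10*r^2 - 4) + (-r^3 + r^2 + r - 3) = -r^3 - 9*r^2 + r - 7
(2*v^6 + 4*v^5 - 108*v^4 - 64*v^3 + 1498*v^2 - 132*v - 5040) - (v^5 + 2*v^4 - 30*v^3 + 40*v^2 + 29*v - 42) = 2*v^6 + 3*v^5 - 110*v^4 - 34*v^3 + 1458*v^2 - 161*v - 4998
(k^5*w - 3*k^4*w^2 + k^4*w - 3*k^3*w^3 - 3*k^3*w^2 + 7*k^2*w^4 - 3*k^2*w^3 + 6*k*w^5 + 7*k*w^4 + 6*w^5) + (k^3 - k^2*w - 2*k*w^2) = k^5*w - 3*k^4*w^2 + k^4*w - 3*k^3*w^3 - 3*k^3*w^2 + k^3 + 7*k^2*w^4 - 3*k^2*w^3 - k^2*w + 6*k*w^5 + 7*k*w^4 - 2*k*w^2 + 6*w^5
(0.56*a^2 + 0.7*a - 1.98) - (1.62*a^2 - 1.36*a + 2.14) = -1.06*a^2 + 2.06*a - 4.12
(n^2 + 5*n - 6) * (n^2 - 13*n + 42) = n^4 - 8*n^3 - 29*n^2 + 288*n - 252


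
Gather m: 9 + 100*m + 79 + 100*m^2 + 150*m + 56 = 100*m^2 + 250*m + 144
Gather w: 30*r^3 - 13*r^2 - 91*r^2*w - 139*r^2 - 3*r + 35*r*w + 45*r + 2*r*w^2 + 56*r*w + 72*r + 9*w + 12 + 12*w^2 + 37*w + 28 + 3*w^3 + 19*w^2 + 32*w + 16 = 30*r^3 - 152*r^2 + 114*r + 3*w^3 + w^2*(2*r + 31) + w*(-91*r^2 + 91*r + 78) + 56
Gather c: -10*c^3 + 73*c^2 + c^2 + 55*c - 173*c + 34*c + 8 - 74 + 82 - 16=-10*c^3 + 74*c^2 - 84*c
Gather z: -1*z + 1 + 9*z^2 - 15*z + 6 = 9*z^2 - 16*z + 7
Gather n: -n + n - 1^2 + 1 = 0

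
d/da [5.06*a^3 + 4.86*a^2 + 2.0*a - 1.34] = 15.18*a^2 + 9.72*a + 2.0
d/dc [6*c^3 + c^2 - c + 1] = 18*c^2 + 2*c - 1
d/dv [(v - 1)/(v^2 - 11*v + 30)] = (v^2 - 11*v - (v - 1)*(2*v - 11) + 30)/(v^2 - 11*v + 30)^2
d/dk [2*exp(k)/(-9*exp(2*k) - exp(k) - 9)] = 18*(exp(2*k) - 1)*exp(k)/(81*exp(4*k) + 18*exp(3*k) + 163*exp(2*k) + 18*exp(k) + 81)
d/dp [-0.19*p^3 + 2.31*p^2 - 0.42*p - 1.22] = -0.57*p^2 + 4.62*p - 0.42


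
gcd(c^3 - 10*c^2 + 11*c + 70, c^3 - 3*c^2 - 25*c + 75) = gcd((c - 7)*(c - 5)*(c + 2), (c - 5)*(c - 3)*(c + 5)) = c - 5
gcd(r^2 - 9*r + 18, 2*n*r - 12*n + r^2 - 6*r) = r - 6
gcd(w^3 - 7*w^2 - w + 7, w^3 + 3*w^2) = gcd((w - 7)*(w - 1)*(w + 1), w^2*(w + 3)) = 1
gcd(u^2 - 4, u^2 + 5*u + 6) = u + 2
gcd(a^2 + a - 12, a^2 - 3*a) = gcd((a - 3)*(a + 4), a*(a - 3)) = a - 3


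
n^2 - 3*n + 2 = (n - 2)*(n - 1)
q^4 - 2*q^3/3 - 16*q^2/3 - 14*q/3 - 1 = (q - 3)*(q + 1/3)*(q + 1)^2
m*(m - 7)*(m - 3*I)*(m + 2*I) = m^4 - 7*m^3 - I*m^3 + 6*m^2 + 7*I*m^2 - 42*m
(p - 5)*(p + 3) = p^2 - 2*p - 15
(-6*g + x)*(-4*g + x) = 24*g^2 - 10*g*x + x^2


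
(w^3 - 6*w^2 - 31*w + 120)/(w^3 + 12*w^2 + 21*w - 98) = (w^3 - 6*w^2 - 31*w + 120)/(w^3 + 12*w^2 + 21*w - 98)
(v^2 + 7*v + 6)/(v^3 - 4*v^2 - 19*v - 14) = (v + 6)/(v^2 - 5*v - 14)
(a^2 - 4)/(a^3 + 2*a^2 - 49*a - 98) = (a - 2)/(a^2 - 49)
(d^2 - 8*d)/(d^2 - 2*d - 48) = d/(d + 6)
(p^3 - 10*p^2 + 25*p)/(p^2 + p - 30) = p*(p - 5)/(p + 6)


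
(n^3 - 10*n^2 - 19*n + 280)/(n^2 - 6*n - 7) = (n^2 - 3*n - 40)/(n + 1)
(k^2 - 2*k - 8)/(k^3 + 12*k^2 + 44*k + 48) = (k - 4)/(k^2 + 10*k + 24)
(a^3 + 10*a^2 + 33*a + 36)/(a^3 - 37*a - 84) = (a + 3)/(a - 7)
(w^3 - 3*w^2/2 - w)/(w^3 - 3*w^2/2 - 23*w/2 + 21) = w*(2*w + 1)/(2*w^2 + w - 21)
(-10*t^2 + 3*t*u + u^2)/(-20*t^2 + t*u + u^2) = (2*t - u)/(4*t - u)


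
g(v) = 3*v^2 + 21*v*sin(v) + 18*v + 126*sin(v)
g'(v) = 21*v*cos(v) + 6*v + 21*sin(v) + 126*cos(v) + 18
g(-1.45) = -114.65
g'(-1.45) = -0.03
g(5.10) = -45.98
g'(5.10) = 117.26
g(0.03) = 4.34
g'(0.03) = 145.38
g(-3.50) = -7.83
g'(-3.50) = -44.80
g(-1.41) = -114.56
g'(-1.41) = 4.24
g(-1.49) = -114.56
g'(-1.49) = -4.23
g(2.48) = 172.50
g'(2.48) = -94.73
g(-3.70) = 0.06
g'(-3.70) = -34.04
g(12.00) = 445.18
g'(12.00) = 397.71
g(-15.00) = 527.90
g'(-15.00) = 57.92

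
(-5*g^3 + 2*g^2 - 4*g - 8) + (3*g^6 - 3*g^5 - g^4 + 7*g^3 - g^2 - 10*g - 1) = 3*g^6 - 3*g^5 - g^4 + 2*g^3 + g^2 - 14*g - 9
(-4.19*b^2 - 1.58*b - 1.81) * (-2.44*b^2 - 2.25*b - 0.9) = 10.2236*b^4 + 13.2827*b^3 + 11.7424*b^2 + 5.4945*b + 1.629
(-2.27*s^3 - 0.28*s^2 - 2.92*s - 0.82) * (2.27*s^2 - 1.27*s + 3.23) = -5.1529*s^5 + 2.2473*s^4 - 13.6049*s^3 + 0.9426*s^2 - 8.3902*s - 2.6486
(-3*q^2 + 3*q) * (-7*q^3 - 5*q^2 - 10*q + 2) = 21*q^5 - 6*q^4 + 15*q^3 - 36*q^2 + 6*q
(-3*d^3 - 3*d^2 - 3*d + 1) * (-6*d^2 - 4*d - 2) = 18*d^5 + 30*d^4 + 36*d^3 + 12*d^2 + 2*d - 2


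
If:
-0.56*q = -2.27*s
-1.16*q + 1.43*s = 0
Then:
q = 0.00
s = 0.00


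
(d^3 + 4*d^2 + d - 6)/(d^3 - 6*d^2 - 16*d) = (d^2 + 2*d - 3)/(d*(d - 8))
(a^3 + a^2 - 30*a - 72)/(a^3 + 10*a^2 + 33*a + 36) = (a - 6)/(a + 3)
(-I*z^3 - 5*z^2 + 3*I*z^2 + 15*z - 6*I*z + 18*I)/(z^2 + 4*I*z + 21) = (-I*z^3 + z^2*(-5 + 3*I) + z*(15 - 6*I) + 18*I)/(z^2 + 4*I*z + 21)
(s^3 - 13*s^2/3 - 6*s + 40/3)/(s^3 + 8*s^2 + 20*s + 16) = (3*s^2 - 19*s + 20)/(3*(s^2 + 6*s + 8))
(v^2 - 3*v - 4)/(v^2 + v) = (v - 4)/v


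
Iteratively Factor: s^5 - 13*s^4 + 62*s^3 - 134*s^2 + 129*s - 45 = (s - 1)*(s^4 - 12*s^3 + 50*s^2 - 84*s + 45) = (s - 3)*(s - 1)*(s^3 - 9*s^2 + 23*s - 15) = (s - 3)*(s - 1)^2*(s^2 - 8*s + 15) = (s - 3)^2*(s - 1)^2*(s - 5)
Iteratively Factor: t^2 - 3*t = (t - 3)*(t)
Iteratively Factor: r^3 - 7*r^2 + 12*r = (r - 3)*(r^2 - 4*r) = r*(r - 3)*(r - 4)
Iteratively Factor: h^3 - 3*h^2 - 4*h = (h - 4)*(h^2 + h) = h*(h - 4)*(h + 1)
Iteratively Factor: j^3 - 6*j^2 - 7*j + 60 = (j - 4)*(j^2 - 2*j - 15) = (j - 5)*(j - 4)*(j + 3)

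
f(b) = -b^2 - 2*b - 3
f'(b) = -2*b - 2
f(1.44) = -7.95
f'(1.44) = -4.88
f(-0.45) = -2.30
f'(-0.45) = -1.10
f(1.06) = -6.24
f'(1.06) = -4.12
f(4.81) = -35.76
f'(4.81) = -11.62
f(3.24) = -19.98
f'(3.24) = -8.48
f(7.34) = -71.56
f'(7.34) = -16.68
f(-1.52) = -2.27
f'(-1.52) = 1.04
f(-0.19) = -2.66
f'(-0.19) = -1.62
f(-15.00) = -198.00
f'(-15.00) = 28.00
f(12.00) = -171.00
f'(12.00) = -26.00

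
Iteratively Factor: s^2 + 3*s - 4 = (s + 4)*(s - 1)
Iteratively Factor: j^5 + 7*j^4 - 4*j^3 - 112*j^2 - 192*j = (j + 3)*(j^4 + 4*j^3 - 16*j^2 - 64*j) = (j + 3)*(j + 4)*(j^3 - 16*j) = j*(j + 3)*(j + 4)*(j^2 - 16) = j*(j - 4)*(j + 3)*(j + 4)*(j + 4)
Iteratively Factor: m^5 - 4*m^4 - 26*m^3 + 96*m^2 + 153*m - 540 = (m - 3)*(m^4 - m^3 - 29*m^2 + 9*m + 180) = (m - 5)*(m - 3)*(m^3 + 4*m^2 - 9*m - 36) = (m - 5)*(m - 3)^2*(m^2 + 7*m + 12) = (m - 5)*(m - 3)^2*(m + 3)*(m + 4)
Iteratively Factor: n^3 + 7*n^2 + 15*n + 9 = (n + 3)*(n^2 + 4*n + 3) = (n + 3)^2*(n + 1)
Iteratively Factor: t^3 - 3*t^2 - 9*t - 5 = (t + 1)*(t^2 - 4*t - 5) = (t - 5)*(t + 1)*(t + 1)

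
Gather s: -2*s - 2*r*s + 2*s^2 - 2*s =2*s^2 + s*(-2*r - 4)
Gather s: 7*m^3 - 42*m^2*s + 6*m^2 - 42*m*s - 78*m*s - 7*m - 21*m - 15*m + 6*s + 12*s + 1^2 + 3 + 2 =7*m^3 + 6*m^2 - 43*m + s*(-42*m^2 - 120*m + 18) + 6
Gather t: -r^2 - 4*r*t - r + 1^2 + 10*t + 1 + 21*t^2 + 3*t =-r^2 - r + 21*t^2 + t*(13 - 4*r) + 2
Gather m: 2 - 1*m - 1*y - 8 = -m - y - 6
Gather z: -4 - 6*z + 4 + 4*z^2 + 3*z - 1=4*z^2 - 3*z - 1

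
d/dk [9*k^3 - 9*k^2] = 9*k*(3*k - 2)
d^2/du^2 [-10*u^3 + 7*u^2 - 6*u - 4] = 14 - 60*u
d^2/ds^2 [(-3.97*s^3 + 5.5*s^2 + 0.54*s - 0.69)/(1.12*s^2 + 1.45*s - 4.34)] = (7.105427357601e-15*s^5 - 3.5527136788005e-15*s^4 - 71.79785*s^3 + 305.112444*s^2 - 439.63836*s + 204.378686)/(1.404928*s^6 + 5.45664*s^5 - 9.267888*s^4 - 39.240335*s^3 + 35.913066*s^2 + 81.93486*s - 81.746504)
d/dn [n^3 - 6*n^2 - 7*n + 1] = 3*n^2 - 12*n - 7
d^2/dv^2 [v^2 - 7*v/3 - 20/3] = 2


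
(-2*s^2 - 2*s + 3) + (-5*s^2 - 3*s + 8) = -7*s^2 - 5*s + 11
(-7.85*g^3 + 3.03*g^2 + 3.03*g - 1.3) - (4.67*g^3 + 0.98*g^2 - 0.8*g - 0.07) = -12.52*g^3 + 2.05*g^2 + 3.83*g - 1.23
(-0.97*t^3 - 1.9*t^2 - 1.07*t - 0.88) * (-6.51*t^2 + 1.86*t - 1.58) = 6.3147*t^5 + 10.5648*t^4 + 4.9643*t^3 + 6.7406*t^2 + 0.0538000000000001*t + 1.3904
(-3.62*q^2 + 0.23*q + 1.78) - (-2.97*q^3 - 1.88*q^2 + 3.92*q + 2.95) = 2.97*q^3 - 1.74*q^2 - 3.69*q - 1.17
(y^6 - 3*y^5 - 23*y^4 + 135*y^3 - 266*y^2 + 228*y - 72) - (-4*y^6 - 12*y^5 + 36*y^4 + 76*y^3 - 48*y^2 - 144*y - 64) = 5*y^6 + 9*y^5 - 59*y^4 + 59*y^3 - 218*y^2 + 372*y - 8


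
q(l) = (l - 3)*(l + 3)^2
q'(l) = (l - 3)*(2*l + 6) + (l + 3)^2 = 3*(l - 1)*(l + 3)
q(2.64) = -11.45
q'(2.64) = 27.75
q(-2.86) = -0.11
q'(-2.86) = -1.62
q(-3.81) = -4.47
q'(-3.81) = 11.69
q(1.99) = -25.15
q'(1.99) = 14.82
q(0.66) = -31.35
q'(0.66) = -3.73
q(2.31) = -19.46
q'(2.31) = 20.87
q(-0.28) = -24.27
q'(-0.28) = -10.44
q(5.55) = 186.41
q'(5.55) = 116.71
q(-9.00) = -432.00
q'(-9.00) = 180.00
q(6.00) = 243.00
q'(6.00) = 135.00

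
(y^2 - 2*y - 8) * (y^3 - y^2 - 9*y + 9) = y^5 - 3*y^4 - 15*y^3 + 35*y^2 + 54*y - 72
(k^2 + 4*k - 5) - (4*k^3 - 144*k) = -4*k^3 + k^2 + 148*k - 5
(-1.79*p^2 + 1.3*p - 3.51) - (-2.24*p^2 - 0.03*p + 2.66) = 0.45*p^2 + 1.33*p - 6.17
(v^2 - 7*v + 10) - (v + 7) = v^2 - 8*v + 3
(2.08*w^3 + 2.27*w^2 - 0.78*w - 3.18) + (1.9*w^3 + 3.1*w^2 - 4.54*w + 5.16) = 3.98*w^3 + 5.37*w^2 - 5.32*w + 1.98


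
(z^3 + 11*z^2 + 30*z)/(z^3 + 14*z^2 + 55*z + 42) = z*(z + 5)/(z^2 + 8*z + 7)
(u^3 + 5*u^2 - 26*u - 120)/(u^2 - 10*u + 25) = (u^2 + 10*u + 24)/(u - 5)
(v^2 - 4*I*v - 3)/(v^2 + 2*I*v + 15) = (v - I)/(v + 5*I)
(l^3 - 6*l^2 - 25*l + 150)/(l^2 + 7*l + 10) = (l^2 - 11*l + 30)/(l + 2)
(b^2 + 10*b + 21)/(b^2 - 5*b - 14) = (b^2 + 10*b + 21)/(b^2 - 5*b - 14)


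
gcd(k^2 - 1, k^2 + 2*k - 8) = 1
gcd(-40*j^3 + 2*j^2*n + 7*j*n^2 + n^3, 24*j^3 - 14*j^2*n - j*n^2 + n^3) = 8*j^2 - 2*j*n - n^2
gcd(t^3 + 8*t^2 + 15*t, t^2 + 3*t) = t^2 + 3*t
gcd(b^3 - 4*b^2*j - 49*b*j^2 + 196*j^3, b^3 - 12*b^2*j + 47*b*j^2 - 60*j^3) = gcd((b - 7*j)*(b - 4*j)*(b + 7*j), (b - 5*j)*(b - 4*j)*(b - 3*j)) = b - 4*j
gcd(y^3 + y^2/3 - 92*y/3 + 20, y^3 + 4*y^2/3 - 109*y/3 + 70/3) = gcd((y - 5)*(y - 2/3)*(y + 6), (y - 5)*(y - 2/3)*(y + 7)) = y^2 - 17*y/3 + 10/3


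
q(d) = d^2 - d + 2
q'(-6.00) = -13.00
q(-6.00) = 44.00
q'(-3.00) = -7.00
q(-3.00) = 14.00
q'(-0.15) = -1.30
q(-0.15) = 2.17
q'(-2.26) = -5.52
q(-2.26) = 9.37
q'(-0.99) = -2.98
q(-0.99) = 3.97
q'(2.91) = 4.82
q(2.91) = 7.56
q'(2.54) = 4.08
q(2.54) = 5.91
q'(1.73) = 2.46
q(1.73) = 3.26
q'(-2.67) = -6.34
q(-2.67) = 11.80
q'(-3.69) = -8.38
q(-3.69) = 19.31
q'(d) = 2*d - 1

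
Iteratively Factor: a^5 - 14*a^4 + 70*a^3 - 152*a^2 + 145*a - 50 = (a - 1)*(a^4 - 13*a^3 + 57*a^2 - 95*a + 50) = (a - 5)*(a - 1)*(a^3 - 8*a^2 + 17*a - 10) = (a - 5)*(a - 2)*(a - 1)*(a^2 - 6*a + 5) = (a - 5)*(a - 2)*(a - 1)^2*(a - 5)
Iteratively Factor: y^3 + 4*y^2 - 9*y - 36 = (y - 3)*(y^2 + 7*y + 12) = (y - 3)*(y + 3)*(y + 4)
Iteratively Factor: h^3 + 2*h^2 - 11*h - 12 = (h + 4)*(h^2 - 2*h - 3) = (h - 3)*(h + 4)*(h + 1)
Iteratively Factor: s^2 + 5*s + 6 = (s + 2)*(s + 3)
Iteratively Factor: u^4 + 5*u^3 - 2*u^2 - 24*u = (u)*(u^3 + 5*u^2 - 2*u - 24) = u*(u - 2)*(u^2 + 7*u + 12) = u*(u - 2)*(u + 4)*(u + 3)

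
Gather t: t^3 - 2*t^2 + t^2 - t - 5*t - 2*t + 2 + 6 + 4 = t^3 - t^2 - 8*t + 12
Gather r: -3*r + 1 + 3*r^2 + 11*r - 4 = 3*r^2 + 8*r - 3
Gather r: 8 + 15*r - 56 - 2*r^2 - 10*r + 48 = -2*r^2 + 5*r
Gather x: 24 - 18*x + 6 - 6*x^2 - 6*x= -6*x^2 - 24*x + 30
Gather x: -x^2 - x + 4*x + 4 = -x^2 + 3*x + 4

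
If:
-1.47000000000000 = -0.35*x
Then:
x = 4.20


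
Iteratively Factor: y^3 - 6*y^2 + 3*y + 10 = (y + 1)*(y^2 - 7*y + 10) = (y - 5)*(y + 1)*(y - 2)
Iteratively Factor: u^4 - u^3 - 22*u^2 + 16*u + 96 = (u + 2)*(u^3 - 3*u^2 - 16*u + 48) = (u - 3)*(u + 2)*(u^2 - 16) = (u - 3)*(u + 2)*(u + 4)*(u - 4)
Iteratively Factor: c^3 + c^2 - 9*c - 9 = (c + 1)*(c^2 - 9) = (c - 3)*(c + 1)*(c + 3)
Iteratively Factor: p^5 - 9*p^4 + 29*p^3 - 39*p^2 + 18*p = (p - 1)*(p^4 - 8*p^3 + 21*p^2 - 18*p) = p*(p - 1)*(p^3 - 8*p^2 + 21*p - 18) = p*(p - 3)*(p - 1)*(p^2 - 5*p + 6) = p*(p - 3)*(p - 2)*(p - 1)*(p - 3)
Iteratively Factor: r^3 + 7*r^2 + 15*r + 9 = (r + 1)*(r^2 + 6*r + 9) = (r + 1)*(r + 3)*(r + 3)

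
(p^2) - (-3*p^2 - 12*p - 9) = 4*p^2 + 12*p + 9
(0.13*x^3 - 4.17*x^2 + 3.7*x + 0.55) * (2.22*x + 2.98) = 0.2886*x^4 - 8.87*x^3 - 4.2126*x^2 + 12.247*x + 1.639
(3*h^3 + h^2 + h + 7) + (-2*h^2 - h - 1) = 3*h^3 - h^2 + 6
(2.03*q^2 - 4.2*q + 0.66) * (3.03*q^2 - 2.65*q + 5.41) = 6.1509*q^4 - 18.1055*q^3 + 24.1121*q^2 - 24.471*q + 3.5706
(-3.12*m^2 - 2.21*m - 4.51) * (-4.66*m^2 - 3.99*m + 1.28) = 14.5392*m^4 + 22.7474*m^3 + 25.8409*m^2 + 15.1661*m - 5.7728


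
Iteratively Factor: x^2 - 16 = (x + 4)*(x - 4)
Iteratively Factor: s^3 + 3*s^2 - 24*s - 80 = (s - 5)*(s^2 + 8*s + 16) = (s - 5)*(s + 4)*(s + 4)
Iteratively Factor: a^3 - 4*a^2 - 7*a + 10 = (a - 5)*(a^2 + a - 2) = (a - 5)*(a + 2)*(a - 1)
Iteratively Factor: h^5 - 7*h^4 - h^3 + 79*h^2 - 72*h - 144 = (h - 4)*(h^4 - 3*h^3 - 13*h^2 + 27*h + 36) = (h - 4)*(h + 3)*(h^3 - 6*h^2 + 5*h + 12) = (h - 4)^2*(h + 3)*(h^2 - 2*h - 3) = (h - 4)^2*(h + 1)*(h + 3)*(h - 3)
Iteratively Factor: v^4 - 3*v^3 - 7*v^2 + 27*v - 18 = (v - 1)*(v^3 - 2*v^2 - 9*v + 18) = (v - 3)*(v - 1)*(v^2 + v - 6) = (v - 3)*(v - 1)*(v + 3)*(v - 2)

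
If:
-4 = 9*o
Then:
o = -4/9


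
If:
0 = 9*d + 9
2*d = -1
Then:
No Solution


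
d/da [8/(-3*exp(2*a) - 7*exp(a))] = 8*(6*exp(a) + 7)*exp(-a)/(3*exp(a) + 7)^2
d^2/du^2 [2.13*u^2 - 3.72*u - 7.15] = 4.26000000000000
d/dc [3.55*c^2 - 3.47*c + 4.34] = 7.1*c - 3.47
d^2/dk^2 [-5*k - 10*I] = 0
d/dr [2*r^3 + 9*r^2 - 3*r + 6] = 6*r^2 + 18*r - 3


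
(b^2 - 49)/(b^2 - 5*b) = (b^2 - 49)/(b*(b - 5))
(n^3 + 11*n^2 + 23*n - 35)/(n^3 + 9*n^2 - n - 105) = (n - 1)/(n - 3)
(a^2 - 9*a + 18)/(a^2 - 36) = (a - 3)/(a + 6)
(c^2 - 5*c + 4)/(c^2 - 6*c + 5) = (c - 4)/(c - 5)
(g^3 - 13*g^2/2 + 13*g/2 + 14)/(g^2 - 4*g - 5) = (g^2 - 15*g/2 + 14)/(g - 5)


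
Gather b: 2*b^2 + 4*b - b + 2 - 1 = 2*b^2 + 3*b + 1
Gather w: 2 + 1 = 3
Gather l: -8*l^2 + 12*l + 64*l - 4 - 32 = -8*l^2 + 76*l - 36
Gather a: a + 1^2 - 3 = a - 2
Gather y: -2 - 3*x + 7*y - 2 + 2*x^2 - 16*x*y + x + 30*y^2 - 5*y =2*x^2 - 2*x + 30*y^2 + y*(2 - 16*x) - 4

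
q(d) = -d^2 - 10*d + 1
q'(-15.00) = 20.00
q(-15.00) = -74.00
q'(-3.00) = -4.00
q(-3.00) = 22.00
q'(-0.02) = -9.96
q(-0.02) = 1.20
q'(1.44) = -12.88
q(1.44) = -15.47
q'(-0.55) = -8.90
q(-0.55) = 6.20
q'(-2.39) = -5.22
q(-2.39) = 19.19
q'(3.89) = -17.78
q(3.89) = -53.03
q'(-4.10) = -1.80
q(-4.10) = 25.19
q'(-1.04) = -7.92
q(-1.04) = 10.32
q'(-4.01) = -1.98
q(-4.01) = 25.02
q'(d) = -2*d - 10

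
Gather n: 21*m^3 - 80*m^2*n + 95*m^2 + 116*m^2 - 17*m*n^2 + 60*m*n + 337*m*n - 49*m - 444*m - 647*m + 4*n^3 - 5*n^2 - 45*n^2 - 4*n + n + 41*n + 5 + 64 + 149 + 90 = 21*m^3 + 211*m^2 - 1140*m + 4*n^3 + n^2*(-17*m - 50) + n*(-80*m^2 + 397*m + 38) + 308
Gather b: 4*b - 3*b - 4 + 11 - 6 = b + 1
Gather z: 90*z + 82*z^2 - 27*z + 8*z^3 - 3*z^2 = 8*z^3 + 79*z^2 + 63*z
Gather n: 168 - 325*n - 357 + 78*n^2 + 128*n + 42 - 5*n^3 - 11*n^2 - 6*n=-5*n^3 + 67*n^2 - 203*n - 147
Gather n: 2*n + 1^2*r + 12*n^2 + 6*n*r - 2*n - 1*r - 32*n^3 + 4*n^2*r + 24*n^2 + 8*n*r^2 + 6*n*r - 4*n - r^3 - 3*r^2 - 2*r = -32*n^3 + n^2*(4*r + 36) + n*(8*r^2 + 12*r - 4) - r^3 - 3*r^2 - 2*r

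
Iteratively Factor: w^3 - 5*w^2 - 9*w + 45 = (w - 3)*(w^2 - 2*w - 15) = (w - 5)*(w - 3)*(w + 3)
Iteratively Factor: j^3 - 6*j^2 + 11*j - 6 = (j - 3)*(j^2 - 3*j + 2) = (j - 3)*(j - 2)*(j - 1)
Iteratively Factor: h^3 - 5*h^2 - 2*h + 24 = (h - 3)*(h^2 - 2*h - 8) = (h - 4)*(h - 3)*(h + 2)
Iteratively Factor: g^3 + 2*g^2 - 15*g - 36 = (g + 3)*(g^2 - g - 12) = (g - 4)*(g + 3)*(g + 3)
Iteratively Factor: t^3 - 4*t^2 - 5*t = (t + 1)*(t^2 - 5*t) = t*(t + 1)*(t - 5)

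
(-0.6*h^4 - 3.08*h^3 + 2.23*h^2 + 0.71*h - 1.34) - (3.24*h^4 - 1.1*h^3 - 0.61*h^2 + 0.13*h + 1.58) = -3.84*h^4 - 1.98*h^3 + 2.84*h^2 + 0.58*h - 2.92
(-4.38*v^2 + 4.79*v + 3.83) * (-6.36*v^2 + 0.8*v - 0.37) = 27.8568*v^4 - 33.9684*v^3 - 18.9062*v^2 + 1.2917*v - 1.4171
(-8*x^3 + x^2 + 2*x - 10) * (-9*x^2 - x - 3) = 72*x^5 - x^4 + 5*x^3 + 85*x^2 + 4*x + 30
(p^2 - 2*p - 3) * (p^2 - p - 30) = p^4 - 3*p^3 - 31*p^2 + 63*p + 90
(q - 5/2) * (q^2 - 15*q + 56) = q^3 - 35*q^2/2 + 187*q/2 - 140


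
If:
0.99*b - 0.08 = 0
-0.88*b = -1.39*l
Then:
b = 0.08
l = 0.05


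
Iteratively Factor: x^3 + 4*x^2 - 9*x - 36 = (x + 3)*(x^2 + x - 12) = (x - 3)*(x + 3)*(x + 4)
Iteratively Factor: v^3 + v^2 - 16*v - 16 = (v + 4)*(v^2 - 3*v - 4) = (v - 4)*(v + 4)*(v + 1)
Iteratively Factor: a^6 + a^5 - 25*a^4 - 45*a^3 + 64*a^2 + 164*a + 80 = (a + 2)*(a^5 - a^4 - 23*a^3 + a^2 + 62*a + 40) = (a + 1)*(a + 2)*(a^4 - 2*a^3 - 21*a^2 + 22*a + 40) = (a - 2)*(a + 1)*(a + 2)*(a^3 - 21*a - 20) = (a - 2)*(a + 1)^2*(a + 2)*(a^2 - a - 20) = (a - 2)*(a + 1)^2*(a + 2)*(a + 4)*(a - 5)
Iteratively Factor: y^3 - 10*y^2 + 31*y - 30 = (y - 5)*(y^2 - 5*y + 6) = (y - 5)*(y - 3)*(y - 2)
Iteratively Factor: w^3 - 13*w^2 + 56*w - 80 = (w - 4)*(w^2 - 9*w + 20) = (w - 5)*(w - 4)*(w - 4)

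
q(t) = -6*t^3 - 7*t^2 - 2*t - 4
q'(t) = -18*t^2 - 14*t - 2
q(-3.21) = 128.75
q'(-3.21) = -142.53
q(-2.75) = 73.34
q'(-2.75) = -99.62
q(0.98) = -18.33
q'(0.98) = -33.01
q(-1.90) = 15.68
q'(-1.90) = -40.38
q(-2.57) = 56.75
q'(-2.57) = -84.91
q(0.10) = -4.28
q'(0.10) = -3.58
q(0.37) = -6.00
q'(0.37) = -9.64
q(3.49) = -351.29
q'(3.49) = -270.10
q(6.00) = -1564.00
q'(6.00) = -734.00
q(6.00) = -1564.00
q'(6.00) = -734.00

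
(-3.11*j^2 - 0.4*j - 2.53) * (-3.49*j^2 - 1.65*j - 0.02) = 10.8539*j^4 + 6.5275*j^3 + 9.5519*j^2 + 4.1825*j + 0.0506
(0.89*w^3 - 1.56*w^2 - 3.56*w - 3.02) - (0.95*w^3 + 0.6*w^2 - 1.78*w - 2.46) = -0.0599999999999999*w^3 - 2.16*w^2 - 1.78*w - 0.56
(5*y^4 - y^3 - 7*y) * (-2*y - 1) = -10*y^5 - 3*y^4 + y^3 + 14*y^2 + 7*y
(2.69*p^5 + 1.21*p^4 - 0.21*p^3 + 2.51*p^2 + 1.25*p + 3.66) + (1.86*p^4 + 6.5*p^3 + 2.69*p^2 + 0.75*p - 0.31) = 2.69*p^5 + 3.07*p^4 + 6.29*p^3 + 5.2*p^2 + 2.0*p + 3.35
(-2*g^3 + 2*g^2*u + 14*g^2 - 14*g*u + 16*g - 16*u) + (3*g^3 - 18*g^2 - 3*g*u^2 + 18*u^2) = g^3 + 2*g^2*u - 4*g^2 - 3*g*u^2 - 14*g*u + 16*g + 18*u^2 - 16*u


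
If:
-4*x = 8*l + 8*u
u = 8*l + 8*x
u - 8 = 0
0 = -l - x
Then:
No Solution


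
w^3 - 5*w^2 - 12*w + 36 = (w - 6)*(w - 2)*(w + 3)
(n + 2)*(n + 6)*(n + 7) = n^3 + 15*n^2 + 68*n + 84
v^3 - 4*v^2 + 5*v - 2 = (v - 2)*(v - 1)^2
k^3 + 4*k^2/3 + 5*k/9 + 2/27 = (k + 1/3)^2*(k + 2/3)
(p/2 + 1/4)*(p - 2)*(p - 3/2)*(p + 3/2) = p^4/2 - 3*p^3/4 - 13*p^2/8 + 27*p/16 + 9/8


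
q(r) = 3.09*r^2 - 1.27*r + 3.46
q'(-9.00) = -56.89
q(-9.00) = 265.18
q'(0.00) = -1.27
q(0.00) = 3.46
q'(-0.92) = -6.96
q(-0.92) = 7.24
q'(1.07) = 5.34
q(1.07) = 5.64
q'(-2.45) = -16.41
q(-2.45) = 25.12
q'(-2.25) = -15.18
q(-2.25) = 21.96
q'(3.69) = 21.53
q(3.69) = 40.85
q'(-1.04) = -7.70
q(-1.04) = 8.12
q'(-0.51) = -4.42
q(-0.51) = 4.91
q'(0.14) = -0.40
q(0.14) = 3.34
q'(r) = 6.18*r - 1.27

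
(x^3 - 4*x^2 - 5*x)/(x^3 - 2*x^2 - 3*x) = (x - 5)/(x - 3)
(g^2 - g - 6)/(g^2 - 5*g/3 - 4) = 3*(g + 2)/(3*g + 4)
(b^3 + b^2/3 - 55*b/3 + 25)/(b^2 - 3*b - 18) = (-3*b^3 - b^2 + 55*b - 75)/(3*(-b^2 + 3*b + 18))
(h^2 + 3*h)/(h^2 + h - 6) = h/(h - 2)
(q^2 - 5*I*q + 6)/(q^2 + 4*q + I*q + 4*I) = (q - 6*I)/(q + 4)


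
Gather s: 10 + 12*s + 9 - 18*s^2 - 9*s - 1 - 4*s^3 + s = -4*s^3 - 18*s^2 + 4*s + 18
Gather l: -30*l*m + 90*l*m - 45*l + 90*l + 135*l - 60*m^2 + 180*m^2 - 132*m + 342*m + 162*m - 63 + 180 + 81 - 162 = l*(60*m + 180) + 120*m^2 + 372*m + 36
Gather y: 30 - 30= 0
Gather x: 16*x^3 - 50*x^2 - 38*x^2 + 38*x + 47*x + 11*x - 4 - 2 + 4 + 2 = 16*x^3 - 88*x^2 + 96*x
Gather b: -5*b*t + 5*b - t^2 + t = b*(5 - 5*t) - t^2 + t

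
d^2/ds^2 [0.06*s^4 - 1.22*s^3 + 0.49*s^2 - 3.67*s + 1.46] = 0.72*s^2 - 7.32*s + 0.98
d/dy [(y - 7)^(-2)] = -2/(y - 7)^3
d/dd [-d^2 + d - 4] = 1 - 2*d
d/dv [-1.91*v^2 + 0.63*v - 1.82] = 0.63 - 3.82*v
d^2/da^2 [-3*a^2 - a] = -6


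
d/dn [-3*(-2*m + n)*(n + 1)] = 6*m - 6*n - 3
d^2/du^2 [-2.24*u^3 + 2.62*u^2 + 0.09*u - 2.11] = 5.24 - 13.44*u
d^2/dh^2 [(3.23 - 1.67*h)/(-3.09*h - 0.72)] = (3.5527136788005e-15*h - 69.111558)/(3.09*h + 0.72)^3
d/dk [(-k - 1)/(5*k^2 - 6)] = (-5*k^2 + 10*k*(k + 1) + 6)/(5*k^2 - 6)^2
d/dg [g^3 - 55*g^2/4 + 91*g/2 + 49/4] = 3*g^2 - 55*g/2 + 91/2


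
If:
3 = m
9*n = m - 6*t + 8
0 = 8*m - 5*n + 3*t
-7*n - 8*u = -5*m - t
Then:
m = 3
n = 59/19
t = -161/57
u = -545/456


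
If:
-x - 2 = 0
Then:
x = -2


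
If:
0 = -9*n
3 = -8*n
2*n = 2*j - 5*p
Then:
No Solution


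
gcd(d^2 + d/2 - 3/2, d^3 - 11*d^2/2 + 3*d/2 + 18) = d + 3/2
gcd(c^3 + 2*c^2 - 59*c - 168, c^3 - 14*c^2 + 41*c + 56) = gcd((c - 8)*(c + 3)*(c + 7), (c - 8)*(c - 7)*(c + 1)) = c - 8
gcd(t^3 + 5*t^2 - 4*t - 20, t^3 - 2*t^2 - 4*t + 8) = t^2 - 4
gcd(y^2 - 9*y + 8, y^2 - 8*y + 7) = y - 1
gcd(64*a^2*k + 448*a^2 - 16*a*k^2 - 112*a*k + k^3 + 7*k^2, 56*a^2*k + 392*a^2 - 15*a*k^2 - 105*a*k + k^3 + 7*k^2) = 8*a*k + 56*a - k^2 - 7*k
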